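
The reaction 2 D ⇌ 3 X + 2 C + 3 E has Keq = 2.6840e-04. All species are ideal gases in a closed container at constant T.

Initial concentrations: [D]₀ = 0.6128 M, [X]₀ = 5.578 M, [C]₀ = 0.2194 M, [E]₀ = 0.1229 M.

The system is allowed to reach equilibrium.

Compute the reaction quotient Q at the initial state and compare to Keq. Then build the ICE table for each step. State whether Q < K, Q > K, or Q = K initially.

Q₀ = 0.0413; Q > K (proceeds reverse)

Q₀ = 0.0413 vs Keq = 2.6840e-04 ⇒ Q>K, reverse
Step 1:
                    D           X           C           E
  Initial      0.6128       5.578      0.2194      0.1229
  Change      0.06132    -0.09198    -0.06132    -0.09198
  Equil        0.6741       5.486      0.1581     0.03092
  solve Keq expr → x = -0.03066; check Q = 2.6840e-04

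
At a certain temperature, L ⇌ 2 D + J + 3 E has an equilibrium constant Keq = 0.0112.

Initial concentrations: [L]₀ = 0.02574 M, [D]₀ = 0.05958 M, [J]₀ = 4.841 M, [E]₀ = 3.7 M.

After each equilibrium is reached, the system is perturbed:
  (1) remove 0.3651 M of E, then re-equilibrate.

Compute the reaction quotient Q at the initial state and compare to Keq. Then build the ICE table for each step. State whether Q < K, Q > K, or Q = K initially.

Q₀ = 33.82 vs Keq = 0.0112 ⇒ Q>K, reverse
Step 1:
                   L          D          J          E
  init       0.02574    0.05958      4.841        3.7
  Δ          0.02897   -0.05794   -0.02897   -0.08691
  eq         0.05471   0.001643      4.812      3.613
  solve Keq expr → x = -0.02897; check Q = 0.0112
Then remove 0.3651 M of E.
Step 2:
                   L          D          J          E
  init       0.05471   0.001643      4.812      3.248
  Δ       -1.4090e-04 2.8180e-04 1.4090e-04 4.2269e-04
  eq         0.05457   0.001925      4.812      3.248
  solve Keq expr → x = 1.4090e-04; check Q = 0.0112

Q₀ = 33.82; Q > K (proceeds reverse)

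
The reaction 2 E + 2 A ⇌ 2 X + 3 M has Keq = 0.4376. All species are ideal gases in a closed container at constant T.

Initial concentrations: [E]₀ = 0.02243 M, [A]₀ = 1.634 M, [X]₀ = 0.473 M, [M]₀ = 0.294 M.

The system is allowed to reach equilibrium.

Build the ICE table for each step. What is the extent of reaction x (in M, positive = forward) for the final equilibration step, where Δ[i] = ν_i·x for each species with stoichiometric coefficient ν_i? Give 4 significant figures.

x = -0.01424 M

Q₀ = 4.233 vs Keq = 0.4376 ⇒ Q>K, reverse
Step 1:
                  E         A         X         M
  I         0.02243     1.634     0.473     0.294
  C         0.02848   0.02848  -0.02848  -0.04272
  E         0.05091     1.662    0.4445    0.2513
  solve Keq expr → x = -0.01424; check Q = 0.4376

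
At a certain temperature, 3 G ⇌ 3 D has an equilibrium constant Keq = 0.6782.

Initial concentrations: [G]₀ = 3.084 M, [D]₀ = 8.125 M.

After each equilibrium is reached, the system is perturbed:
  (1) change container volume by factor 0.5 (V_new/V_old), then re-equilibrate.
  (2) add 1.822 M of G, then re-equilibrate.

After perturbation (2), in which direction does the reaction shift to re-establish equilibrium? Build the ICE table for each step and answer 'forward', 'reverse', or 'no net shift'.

Direction: forward

Q₀ = 18.29 vs Keq = 0.6782 ⇒ Q>K, reverse
Step 1:
                  G         D
  init        3.084     8.125
  Δ           2.883    -2.883
  eq          5.967     5.242
  solve Keq expr → x = -0.9609; check Q = 0.6782
Then change container volume by factor 0.5 (V_new/V_old).
Step 2:
                  G         D
  init        11.93     10.48
  Δ               0         0
  eq          11.93     10.48
  solve Keq expr → x = 0; check Q = 0.6782
Then add 1.822 M of G.
Step 3:
                  G         D
  init        13.76     10.48
  Δ         -0.8521    0.8521
  eq           12.9     11.34
  solve Keq expr → x = 0.284; check Q = 0.6782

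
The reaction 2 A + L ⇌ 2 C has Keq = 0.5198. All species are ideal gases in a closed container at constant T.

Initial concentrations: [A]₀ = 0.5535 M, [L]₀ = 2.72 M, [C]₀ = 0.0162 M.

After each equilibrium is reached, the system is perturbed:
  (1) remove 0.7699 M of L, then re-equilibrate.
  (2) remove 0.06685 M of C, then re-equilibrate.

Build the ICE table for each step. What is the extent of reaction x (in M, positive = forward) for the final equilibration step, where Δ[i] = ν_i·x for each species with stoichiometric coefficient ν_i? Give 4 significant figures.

x = 0.01666 M

Q₀ = 3.1494e-04 vs Keq = 0.5198 ⇒ Q<K, forward
Step 1:
                   A          L          C
  I           0.5535       2.72     0.0162
  C          -0.2894    -0.1447     0.2894
  E           0.2641      2.575     0.3056
  solve Keq expr → x = 0.1447; check Q = 0.5198
Then remove 0.7699 M of L.
Step 2:
                   A          L          C
  I           0.2641      1.805     0.3056
  C          0.02477    0.01238   -0.02477
  E           0.2889      1.818     0.2808
  solve Keq expr → x = -0.01238; check Q = 0.5198
Then remove 0.06685 M of C.
Step 3:
                   A          L          C
  I           0.2889      1.818      0.214
  C         -0.03332   -0.01666    0.03332
  E           0.2556      1.801     0.2473
  solve Keq expr → x = 0.01666; check Q = 0.5198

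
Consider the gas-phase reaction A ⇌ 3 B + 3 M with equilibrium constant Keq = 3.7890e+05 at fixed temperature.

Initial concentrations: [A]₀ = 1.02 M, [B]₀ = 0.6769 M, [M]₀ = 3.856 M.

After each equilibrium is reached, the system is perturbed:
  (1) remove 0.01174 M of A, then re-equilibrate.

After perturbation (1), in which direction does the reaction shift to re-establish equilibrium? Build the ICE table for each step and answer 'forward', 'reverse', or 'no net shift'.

Direction: reverse

Q₀ = 17.43 vs Keq = 3.7890e+05 ⇒ Q<K, forward
Step 1:
                  A         B         M
  I            1.02    0.6769     3.856
  C         -0.9807     2.942     2.942
  E          0.0393     3.619     6.798
  solve Keq expr → x = 0.9807; check Q = 3.7890e+05
Then remove 0.01174 M of A.
Step 2:
                  A         B         M
  I         0.02756     3.619     6.798
  C         0.01023   -0.0307   -0.0307
  E         0.03779     3.588     6.767
  solve Keq expr → x = -0.01023; check Q = 3.7890e+05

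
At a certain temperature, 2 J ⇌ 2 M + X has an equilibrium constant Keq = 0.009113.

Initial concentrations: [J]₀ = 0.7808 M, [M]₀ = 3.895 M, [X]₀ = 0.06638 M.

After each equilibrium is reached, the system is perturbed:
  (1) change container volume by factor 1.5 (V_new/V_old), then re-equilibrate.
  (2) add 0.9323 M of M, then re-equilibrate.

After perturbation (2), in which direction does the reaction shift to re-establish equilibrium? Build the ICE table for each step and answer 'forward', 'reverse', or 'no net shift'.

Q₀ = 1.652 vs Keq = 0.009113 ⇒ Q>K, reverse
Step 1:
                  J         M         X
  init       0.7808     3.895   0.06638
  Δ          0.1317   -0.1317  -0.06584
  eq         0.9125     3.763 5.3577e-04
  solve Keq expr → x = -0.06584; check Q = 0.009113
Then change container volume by factor 1.5 (V_new/V_old).
Step 2:
                  J         M         X
  init       0.6083     2.509 3.5718e-04
  Δ       -3.5562e-04 3.5562e-04 1.7781e-04
  eq          0.608     2.509 5.3499e-04
  solve Keq expr → x = 1.7781e-04; check Q = 0.009113
Then add 0.9323 M of M.
Step 3:
                  J         M         X
  init        0.608     3.442 5.3499e-04
  Δ       5.0009e-04 -5.0009e-04 -2.5004e-04
  eq         0.6085     3.441 2.8495e-04
  solve Keq expr → x = -2.5004e-04; check Q = 0.009113

Direction: reverse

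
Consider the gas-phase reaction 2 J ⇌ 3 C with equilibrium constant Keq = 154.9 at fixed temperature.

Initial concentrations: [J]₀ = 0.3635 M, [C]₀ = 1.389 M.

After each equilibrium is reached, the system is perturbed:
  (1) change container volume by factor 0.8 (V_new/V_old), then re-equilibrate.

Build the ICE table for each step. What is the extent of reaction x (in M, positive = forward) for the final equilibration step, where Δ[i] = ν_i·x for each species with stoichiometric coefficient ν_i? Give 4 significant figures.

x = -0.01018 M

Q₀ = 20.28 vs Keq = 154.9 ⇒ Q<K, forward
Step 1:
                    J           C
  I            0.3635       1.389
  C           -0.1896      0.2844
  E            0.1739       1.673
  solve Keq expr → x = 0.09479; check Q = 154.9
Then change container volume by factor 0.8 (V_new/V_old).
Step 2:
                    J           C
  I            0.2174       2.092
  C           0.02036    -0.03054
  E            0.2378       2.061
  solve Keq expr → x = -0.01018; check Q = 154.9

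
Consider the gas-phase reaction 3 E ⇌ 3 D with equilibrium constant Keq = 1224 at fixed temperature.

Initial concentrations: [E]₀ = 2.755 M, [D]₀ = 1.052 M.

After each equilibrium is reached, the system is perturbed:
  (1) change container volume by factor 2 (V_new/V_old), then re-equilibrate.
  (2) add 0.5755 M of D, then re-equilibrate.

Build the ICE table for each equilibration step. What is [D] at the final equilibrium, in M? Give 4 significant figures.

[D]_eq = 2.267 M

Q₀ = 0.05568 vs Keq = 1224 ⇒ Q<K, forward
Step 1:
                   E          D
  I            2.755      1.052
  C            -2.43       2.43
  E           0.3255      3.482
  solve Keq expr → x = 0.8098; check Q = 1224
Then change container volume by factor 2 (V_new/V_old).
Step 2:
                   E          D
  I           0.1627      1.741
  C                0          0
  E           0.1627      1.741
  solve Keq expr → x = 0; check Q = 1224
Then add 0.5755 M of D.
Step 3:
                   E          D
  I           0.1627      2.316
  C           0.0492    -0.0492
  E           0.2119      2.267
  solve Keq expr → x = -0.0164; check Q = 1224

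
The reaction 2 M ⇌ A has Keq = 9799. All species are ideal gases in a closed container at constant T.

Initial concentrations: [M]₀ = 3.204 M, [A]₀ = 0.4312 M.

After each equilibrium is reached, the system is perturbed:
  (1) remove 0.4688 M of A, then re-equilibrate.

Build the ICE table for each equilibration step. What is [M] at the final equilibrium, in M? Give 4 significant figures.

Q₀ = 0.042 vs Keq = 9799 ⇒ Q<K, forward
Step 1:
                    M           A
  I             3.204      0.4312
  C             -3.19       1.595
  E           0.01438       2.026
  solve Keq expr → x = 1.595; check Q = 9799
Then remove 0.4688 M of A.
Step 2:
                    M           A
  I           0.01438       1.557
  C         -0.001769  8.8465e-04
  E           0.01261       1.558
  solve Keq expr → x = 8.8465e-04; check Q = 9799

[M]_eq = 0.01261 M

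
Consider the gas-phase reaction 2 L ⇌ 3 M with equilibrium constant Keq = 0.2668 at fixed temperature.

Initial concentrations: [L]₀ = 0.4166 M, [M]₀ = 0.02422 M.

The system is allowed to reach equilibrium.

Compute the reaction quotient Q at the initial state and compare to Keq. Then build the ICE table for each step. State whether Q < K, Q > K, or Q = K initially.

Q₀ = 8.1862e-05; Q < K (proceeds forward)

Q₀ = 8.1862e-05 vs Keq = 0.2668 ⇒ Q<K, forward
Step 1:
                   L          M
  I           0.4166    0.02422
  C           -0.158     0.2371
  E           0.2586     0.2613
  solve Keq expr → x = 0.07902; check Q = 0.2668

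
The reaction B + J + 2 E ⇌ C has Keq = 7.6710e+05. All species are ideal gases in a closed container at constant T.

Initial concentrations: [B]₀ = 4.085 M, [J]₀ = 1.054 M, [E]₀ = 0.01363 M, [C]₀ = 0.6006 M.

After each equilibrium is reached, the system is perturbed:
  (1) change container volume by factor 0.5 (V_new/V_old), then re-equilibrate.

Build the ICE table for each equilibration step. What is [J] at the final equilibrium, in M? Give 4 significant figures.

Q₀ = 750.9 vs Keq = 7.6710e+05 ⇒ Q<K, forward
Step 1:
                  B         J         E         C
  I           4.085     1.054   0.01363    0.6006
  C         -0.0066   -0.0066   -0.0132    0.0066
  E           4.078     1.047 4.3047e-04    0.6072
  solve Keq expr → x = 0.0066; check Q = 7.6710e+05
Then change container volume by factor 0.5 (V_new/V_old).
Step 2:
                  B         J         E         C
  I           8.157     2.095 8.6093e-04     1.214
  C       -2.7824e-04 -2.7824e-04 -5.5649e-04 2.7824e-04
  E           8.157     2.095 3.0445e-04     1.215
  solve Keq expr → x = 2.7824e-04; check Q = 7.6710e+05

[J]_eq = 2.095 M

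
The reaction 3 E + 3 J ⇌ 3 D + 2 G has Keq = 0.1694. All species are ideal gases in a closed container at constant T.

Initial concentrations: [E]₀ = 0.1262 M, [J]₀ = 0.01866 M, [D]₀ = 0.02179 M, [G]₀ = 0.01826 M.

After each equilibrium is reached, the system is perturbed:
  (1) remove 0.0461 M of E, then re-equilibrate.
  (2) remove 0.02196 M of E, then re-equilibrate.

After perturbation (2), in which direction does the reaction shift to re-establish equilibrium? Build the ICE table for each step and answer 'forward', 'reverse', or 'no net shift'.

Q₀ = 0.2642 vs Keq = 0.1694 ⇒ Q>K, reverse
Step 1:
                   E          J          D          G
  I           0.1262    0.01866    0.02179    0.01826
  C         0.001123   0.001123  -0.001123 -7.4851e-04
  E           0.1273    0.01978    0.02067    0.01751
  solve Keq expr → x = -3.7426e-04; check Q = 0.1694
Then remove 0.0461 M of E.
Step 2:
                   E          J          D          G
  I          0.08122    0.01978    0.02067    0.01751
  C         0.003243   0.003243  -0.003243  -0.002162
  E          0.08447    0.02303    0.01742    0.01535
  solve Keq expr → x = -0.001081; check Q = 0.1694
Then remove 0.02196 M of E.
Step 3:
                   E          J          D          G
  I          0.06251    0.02303    0.01742    0.01535
  C         0.002025   0.002025  -0.002025   -0.00135
  E          0.06453    0.02505     0.0154      0.014
  solve Keq expr → x = -6.7498e-04; check Q = 0.1694

Direction: reverse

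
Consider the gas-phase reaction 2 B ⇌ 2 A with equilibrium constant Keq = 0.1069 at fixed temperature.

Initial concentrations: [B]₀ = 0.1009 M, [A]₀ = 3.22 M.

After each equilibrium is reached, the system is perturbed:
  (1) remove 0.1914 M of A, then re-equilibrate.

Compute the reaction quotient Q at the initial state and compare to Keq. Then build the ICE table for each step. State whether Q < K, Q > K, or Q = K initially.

Q₀ = 1018; Q > K (proceeds reverse)

Q₀ = 1018 vs Keq = 0.1069 ⇒ Q>K, reverse
Step 1:
                    B           A
  I            0.1009        3.22
  C             2.402      -2.402
  E             2.503      0.8183
  solve Keq expr → x = -1.201; check Q = 0.1069
Then remove 0.1914 M of A.
Step 2:
                    B           A
  I             2.503      0.6269
  C           -0.1442      0.1442
  E             2.358      0.7711
  solve Keq expr → x = 0.07212; check Q = 0.1069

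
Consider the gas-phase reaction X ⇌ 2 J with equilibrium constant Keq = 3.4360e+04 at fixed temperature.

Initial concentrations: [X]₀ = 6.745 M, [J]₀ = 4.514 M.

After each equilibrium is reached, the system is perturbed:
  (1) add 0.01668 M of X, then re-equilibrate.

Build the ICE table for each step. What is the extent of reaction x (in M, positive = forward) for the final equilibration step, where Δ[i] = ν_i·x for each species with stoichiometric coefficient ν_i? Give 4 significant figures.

x = 0.01665 M

Q₀ = 3.021 vs Keq = 3.4360e+04 ⇒ Q<K, forward
Step 1:
                  X         J
  init        6.745     4.514
  Δ          -6.736     13.47
  eq       0.009414     17.99
  solve Keq expr → x = 6.736; check Q = 3.4360e+04
Then add 0.01668 M of X.
Step 2:
                  X         J
  init      0.02609     17.99
  Δ        -0.01665   0.03329
  eq       0.009449     18.02
  solve Keq expr → x = 0.01665; check Q = 3.4360e+04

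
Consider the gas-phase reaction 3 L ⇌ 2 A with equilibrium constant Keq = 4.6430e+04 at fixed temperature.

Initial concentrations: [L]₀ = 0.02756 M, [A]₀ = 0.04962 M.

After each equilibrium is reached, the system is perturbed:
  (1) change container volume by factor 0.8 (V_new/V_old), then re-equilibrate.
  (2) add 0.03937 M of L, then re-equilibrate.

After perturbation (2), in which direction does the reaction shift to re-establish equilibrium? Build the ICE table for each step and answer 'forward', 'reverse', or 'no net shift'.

Q₀ = 117.6 vs Keq = 4.6430e+04 ⇒ Q<K, forward
Step 1:
                   L          A
  init       0.02756    0.04962
  Δ         -0.02306    0.01537
  eq        0.004498    0.06499
  solve Keq expr → x = 0.007687; check Q = 4.6430e+04
Then change container volume by factor 0.8 (V_new/V_old).
Step 2:
                   L          A
  init      0.005622    0.08124
  Δ       -3.9182e-04 2.6121e-04
  eq         0.00523     0.0815
  solve Keq expr → x = 1.3061e-04; check Q = 4.6430e+04
Then add 0.03937 M of L.
Step 3:
                   L          A
  init        0.0446     0.0815
  Δ         -0.03833    0.02555
  eq        0.006273     0.1071
  solve Keq expr → x = 0.01278; check Q = 4.6430e+04

Direction: forward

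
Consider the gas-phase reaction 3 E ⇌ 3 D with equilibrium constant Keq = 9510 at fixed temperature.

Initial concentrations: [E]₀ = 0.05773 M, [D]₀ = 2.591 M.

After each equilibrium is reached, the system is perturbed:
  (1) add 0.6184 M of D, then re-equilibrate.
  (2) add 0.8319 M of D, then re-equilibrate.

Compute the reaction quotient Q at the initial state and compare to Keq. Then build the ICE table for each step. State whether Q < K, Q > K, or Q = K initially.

Q₀ = 9.0406e+04; Q > K (proceeds reverse)

Q₀ = 9.0406e+04 vs Keq = 9510 ⇒ Q>K, reverse
Step 1:
                   E          D
  Initial    0.05773      2.591
  Change     0.06165   -0.06165
  Equil       0.1194      2.529
  solve Keq expr → x = -0.02055; check Q = 9510
Then add 0.6184 M of D.
Step 2:
                   E          D
  Initial     0.1194      3.148
  Change     0.02787   -0.02787
  Equil       0.1473       3.12
  solve Keq expr → x = -0.009291; check Q = 9510
Then add 0.8319 M of D.
Step 3:
                   E          D
  Initial     0.1473      3.952
  Change      0.0375    -0.0375
  Equil       0.1848      3.914
  solve Keq expr → x = -0.0125; check Q = 9510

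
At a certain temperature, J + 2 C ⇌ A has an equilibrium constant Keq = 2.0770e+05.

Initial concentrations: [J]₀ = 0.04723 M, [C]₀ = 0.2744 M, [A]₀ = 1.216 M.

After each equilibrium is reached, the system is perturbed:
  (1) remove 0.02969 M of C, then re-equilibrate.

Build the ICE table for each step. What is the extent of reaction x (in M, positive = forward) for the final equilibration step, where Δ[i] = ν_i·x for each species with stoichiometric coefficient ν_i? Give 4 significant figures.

x = -8.0413e-05 M

Q₀ = 341.9 vs Keq = 2.0770e+05 ⇒ Q<K, forward
Step 1:
                    J           C           A
  Initial     0.04723      0.2744       1.216
  Change     -0.04704    -0.09409     0.04704
  Equil    1.8703e-04      0.1803       1.263
  solve Keq expr → x = 0.04704; check Q = 2.0770e+05
Then remove 0.02969 M of C.
Step 2:
                    J           C           A
  Initial  1.8703e-04      0.1506       1.263
  Change   8.0413e-05  1.6083e-04 -8.0413e-05
  Equil    2.6745e-04      0.1508       1.263
  solve Keq expr → x = -8.0413e-05; check Q = 2.0770e+05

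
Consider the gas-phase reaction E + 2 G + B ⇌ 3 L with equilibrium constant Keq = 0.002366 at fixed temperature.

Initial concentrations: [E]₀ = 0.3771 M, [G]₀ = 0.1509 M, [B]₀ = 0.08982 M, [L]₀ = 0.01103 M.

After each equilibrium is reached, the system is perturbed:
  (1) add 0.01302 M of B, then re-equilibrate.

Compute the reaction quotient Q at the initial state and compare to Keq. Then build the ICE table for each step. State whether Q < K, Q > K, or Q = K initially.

Q₀ = 0.00174 vs Keq = 0.002366 ⇒ Q<K, forward
Step 1:
                   E          G          B          L
  Initial     0.3771     0.1509    0.08982    0.01103
  Change  -3.7612e-04 -7.5225e-04 -3.7612e-04   0.001128
  Equil       0.3767     0.1501    0.08944    0.01216
  solve Keq expr → x = 3.7612e-04; check Q = 0.002366
Then add 0.01302 M of B.
Step 2:
                   E          G          B          L
  Initial     0.3767     0.1501     0.1025    0.01216
  Change  -1.7799e-04 -3.5597e-04 -1.7799e-04 5.3396e-04
  Equil       0.3765     0.1498     0.1023    0.01269
  solve Keq expr → x = 1.7799e-04; check Q = 0.002366

Q₀ = 0.00174; Q < K (proceeds forward)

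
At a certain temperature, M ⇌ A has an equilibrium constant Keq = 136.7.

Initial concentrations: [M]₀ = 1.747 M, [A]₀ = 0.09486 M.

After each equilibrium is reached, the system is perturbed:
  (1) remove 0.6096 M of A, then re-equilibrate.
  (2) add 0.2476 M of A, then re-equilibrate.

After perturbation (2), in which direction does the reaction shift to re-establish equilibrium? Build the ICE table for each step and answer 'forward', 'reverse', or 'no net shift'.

Direction: reverse

Q₀ = 0.0543 vs Keq = 136.7 ⇒ Q<K, forward
Step 1:
                    M           A
  init          1.747     0.09486
  Δ            -1.734       1.734
  eq          0.01338       1.828
  solve Keq expr → x = 1.734; check Q = 136.7
Then remove 0.6096 M of A.
Step 2:
                    M           A
  init        0.01338       1.219
  Δ         -0.004427    0.004427
  eq         0.008949       1.223
  solve Keq expr → x = 0.004427; check Q = 136.7
Then add 0.2476 M of A.
Step 3:
                    M           A
  init       0.008949       1.471
  Δ          0.001798   -0.001798
  eq          0.01075       1.469
  solve Keq expr → x = -0.001798; check Q = 136.7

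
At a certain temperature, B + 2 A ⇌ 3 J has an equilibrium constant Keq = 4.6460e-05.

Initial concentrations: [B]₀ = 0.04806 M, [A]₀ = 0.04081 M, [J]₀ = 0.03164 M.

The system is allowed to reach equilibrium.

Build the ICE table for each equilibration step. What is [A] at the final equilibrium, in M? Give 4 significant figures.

[A]_eq = 0.06047 M

Q₀ = 0.3957 vs Keq = 4.6460e-05 ⇒ Q>K, reverse
Step 1:
                  B         A         J
  I         0.04806   0.04081   0.03164
  C        0.009832   0.01966   -0.0295
  E         0.05789   0.06047  0.002143
  solve Keq expr → x = -0.009832; check Q = 4.6460e-05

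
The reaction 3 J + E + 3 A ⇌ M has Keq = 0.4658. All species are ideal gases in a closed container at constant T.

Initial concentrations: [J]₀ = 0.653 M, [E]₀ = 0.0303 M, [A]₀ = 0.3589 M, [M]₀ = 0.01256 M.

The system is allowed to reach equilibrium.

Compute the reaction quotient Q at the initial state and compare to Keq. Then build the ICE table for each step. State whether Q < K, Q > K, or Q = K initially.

Q₀ = 32.2 vs Keq = 0.4658 ⇒ Q>K, reverse
Step 1:
                    J           E           A           M
  init          0.653      0.0303      0.3589     0.01256
  Δ           0.03648     0.01216     0.03648    -0.01216
  eq           0.6895     0.04246      0.3954  4.0066e-04
  solve Keq expr → x = -0.01216; check Q = 0.4658

Q₀ = 32.2; Q > K (proceeds reverse)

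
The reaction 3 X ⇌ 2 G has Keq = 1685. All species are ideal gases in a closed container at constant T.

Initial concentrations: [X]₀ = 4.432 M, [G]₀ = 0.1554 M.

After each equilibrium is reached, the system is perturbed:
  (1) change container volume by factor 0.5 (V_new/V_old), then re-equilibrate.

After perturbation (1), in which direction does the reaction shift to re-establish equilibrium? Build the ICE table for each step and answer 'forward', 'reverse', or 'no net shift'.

Q₀ = 2.7740e-04 vs Keq = 1685 ⇒ Q<K, forward
Step 1:
                  X         G
  I           4.432    0.1554
  C          -4.257     2.838
  E          0.1746     2.994
  solve Keq expr → x = 1.419; check Q = 1685
Then change container volume by factor 0.5 (V_new/V_old).
Step 2:
                  X         G
  I          0.3491     5.987
  C        -0.07057   0.04705
  E          0.2785     6.034
  solve Keq expr → x = 0.02352; check Q = 1685

Direction: forward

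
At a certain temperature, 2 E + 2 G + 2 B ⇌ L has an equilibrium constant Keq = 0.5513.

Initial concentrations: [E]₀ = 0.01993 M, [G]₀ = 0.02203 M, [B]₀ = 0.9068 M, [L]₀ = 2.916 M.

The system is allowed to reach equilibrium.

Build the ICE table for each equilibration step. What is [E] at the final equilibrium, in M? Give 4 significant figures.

[E]_eq = 1.04 M

Q₀ = 1.8396e+07 vs Keq = 0.5513 ⇒ Q>K, reverse
Step 1:
                   E          G          B          L
  init       0.01993    0.02203     0.9068      2.916
  Δ             1.02       1.02       1.02    -0.5101
  eq            1.04      1.042      1.927      2.406
  solve Keq expr → x = -0.5101; check Q = 0.5513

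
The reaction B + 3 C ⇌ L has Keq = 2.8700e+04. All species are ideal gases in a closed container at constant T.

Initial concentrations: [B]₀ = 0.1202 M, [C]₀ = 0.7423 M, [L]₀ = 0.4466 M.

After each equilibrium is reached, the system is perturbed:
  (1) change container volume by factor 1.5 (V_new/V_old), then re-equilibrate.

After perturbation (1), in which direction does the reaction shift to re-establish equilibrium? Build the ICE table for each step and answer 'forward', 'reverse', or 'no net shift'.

Q₀ = 9.084 vs Keq = 2.8700e+04 ⇒ Q<K, forward
Step 1:
                  B         C         L
  Initial    0.1202    0.7423    0.4466
  Change    -0.1198   -0.3595    0.1198
  Equil   3.5198e-04    0.3828    0.5664
  solve Keq expr → x = 0.1198; check Q = 2.8700e+04
Then change container volume by factor 1.5 (V_new/V_old).
Step 2:
                  B         C         L
  Initial 2.3465e-04    0.2552    0.3776
  Change  5.4125e-04  0.001624 -5.4125e-04
  Equil   7.7590e-04    0.2568    0.3771
  solve Keq expr → x = -5.4125e-04; check Q = 2.8700e+04

Direction: reverse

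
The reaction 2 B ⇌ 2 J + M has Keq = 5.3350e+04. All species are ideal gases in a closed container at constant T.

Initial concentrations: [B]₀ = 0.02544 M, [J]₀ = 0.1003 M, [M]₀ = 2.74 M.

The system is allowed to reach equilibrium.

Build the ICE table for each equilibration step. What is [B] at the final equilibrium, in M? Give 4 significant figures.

Q₀ = 42.59 vs Keq = 5.3350e+04 ⇒ Q<K, forward
Step 1:
                    B           J           M
  I           0.02544      0.1003        2.74
  C          -0.02454     0.02454     0.01227
  E        8.9669e-04      0.1248       2.752
  solve Keq expr → x = 0.01227; check Q = 5.3350e+04

[B]_eq = 8.9669e-04 M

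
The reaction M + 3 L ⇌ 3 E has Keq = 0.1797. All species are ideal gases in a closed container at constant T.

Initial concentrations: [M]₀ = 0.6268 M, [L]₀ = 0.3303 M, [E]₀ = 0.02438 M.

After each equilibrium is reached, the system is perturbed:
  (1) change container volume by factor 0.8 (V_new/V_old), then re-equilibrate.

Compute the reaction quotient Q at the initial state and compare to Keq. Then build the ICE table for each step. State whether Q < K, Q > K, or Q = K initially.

Q₀ = 6.4157e-04; Q < K (proceeds forward)

Q₀ = 6.4157e-04 vs Keq = 0.1797 ⇒ Q<K, forward
Step 1:
                    M           L           E
  I            0.6268      0.3303     0.02438
  C          -0.02995    -0.08986     0.08986
  E            0.5968      0.2404      0.1142
  solve Keq expr → x = 0.02995; check Q = 0.1797
Then change container volume by factor 0.8 (V_new/V_old).
Step 2:
                    M           L           E
  I            0.7461      0.3006      0.1428
  C         -0.002396   -0.007187    0.007187
  E            0.7437      0.2934        0.15
  solve Keq expr → x = 0.002396; check Q = 0.1797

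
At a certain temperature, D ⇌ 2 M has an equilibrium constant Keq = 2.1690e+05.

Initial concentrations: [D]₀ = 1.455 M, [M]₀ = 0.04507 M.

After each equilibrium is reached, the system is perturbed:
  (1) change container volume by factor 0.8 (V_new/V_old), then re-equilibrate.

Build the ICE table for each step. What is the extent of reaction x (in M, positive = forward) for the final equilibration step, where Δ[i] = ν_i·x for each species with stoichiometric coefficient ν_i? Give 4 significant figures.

Q₀ = 0.001396 vs Keq = 2.1690e+05 ⇒ Q<K, forward
Step 1:
                    D           M
  I             1.455     0.04507
  C            -1.455        2.91
  E        4.0258e-05       2.955
  solve Keq expr → x = 1.455; check Q = 2.1690e+05
Then change container volume by factor 0.8 (V_new/V_old).
Step 2:
                    D           M
  I        5.0323e-05       3.694
  C        1.2580e-05 -2.5160e-05
  E        6.2902e-05       3.694
  solve Keq expr → x = -1.2580e-05; check Q = 2.1690e+05

x = -1.2580e-05 M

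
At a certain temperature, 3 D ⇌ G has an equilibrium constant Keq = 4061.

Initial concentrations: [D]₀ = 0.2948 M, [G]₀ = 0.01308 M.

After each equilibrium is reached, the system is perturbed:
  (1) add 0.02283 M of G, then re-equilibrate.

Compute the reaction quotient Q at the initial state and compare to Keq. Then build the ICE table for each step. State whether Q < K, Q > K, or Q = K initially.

Q₀ = 0.5105; Q < K (proceeds forward)

Q₀ = 0.5105 vs Keq = 4061 ⇒ Q<K, forward
Step 1:
                    D           G
  Initial      0.2948     0.01308
  Change      -0.2656     0.08852
  Equil       0.02925      0.1016
  solve Keq expr → x = 0.08852; check Q = 4061
Then add 0.02283 M of G.
Step 2:
                    D           G
  Initial     0.02925      0.1244
  Change     0.001989 -6.6293e-04
  Equil       0.03124      0.1238
  solve Keq expr → x = -6.6293e-04; check Q = 4061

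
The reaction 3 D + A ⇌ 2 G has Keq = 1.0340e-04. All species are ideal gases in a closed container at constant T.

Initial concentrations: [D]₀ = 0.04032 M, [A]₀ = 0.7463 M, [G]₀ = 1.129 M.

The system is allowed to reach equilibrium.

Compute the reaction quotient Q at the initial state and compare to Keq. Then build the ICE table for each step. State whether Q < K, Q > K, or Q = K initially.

Q₀ = 2.6056e+04 vs Keq = 1.0340e-04 ⇒ Q>K, reverse
Step 1:
                   D          A          G
  init       0.04032     0.7463      1.129
  Δ            1.655     0.5517     -1.103
  eq           1.695      1.298    0.02558
  solve Keq expr → x = -0.5517; check Q = 1.0340e-04

Q₀ = 2.6056e+04; Q > K (proceeds reverse)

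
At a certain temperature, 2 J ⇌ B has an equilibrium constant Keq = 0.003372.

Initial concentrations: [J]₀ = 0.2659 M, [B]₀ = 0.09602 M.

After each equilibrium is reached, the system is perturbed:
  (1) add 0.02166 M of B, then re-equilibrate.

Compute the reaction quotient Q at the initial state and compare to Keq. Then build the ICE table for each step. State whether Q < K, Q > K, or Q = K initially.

Q₀ = 1.358 vs Keq = 0.003372 ⇒ Q>K, reverse
Step 1:
                  J         B
  I          0.2659   0.09602
  C          0.1906  -0.09532
  E          0.4565 7.0280e-04
  solve Keq expr → x = -0.09532; check Q = 0.003372
Then add 0.02166 M of B.
Step 2:
                  J         B
  I          0.4565   0.02236
  C         0.04304  -0.02152
  E          0.4996 8.4157e-04
  solve Keq expr → x = -0.02152; check Q = 0.003372

Q₀ = 1.358; Q > K (proceeds reverse)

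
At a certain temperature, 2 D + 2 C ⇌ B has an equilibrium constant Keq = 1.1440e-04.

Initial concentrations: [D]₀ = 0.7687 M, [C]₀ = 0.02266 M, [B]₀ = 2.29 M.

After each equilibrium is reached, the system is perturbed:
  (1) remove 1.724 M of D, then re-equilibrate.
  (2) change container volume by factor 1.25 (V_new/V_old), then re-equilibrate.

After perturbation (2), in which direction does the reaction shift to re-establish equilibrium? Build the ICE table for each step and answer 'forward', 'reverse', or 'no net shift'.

Direction: reverse

Q₀ = 7547 vs Keq = 1.1440e-04 ⇒ Q>K, reverse
Step 1:
                  D         C         B
  init       0.7687   0.02266      2.29
  Δ           4.455     4.455    -2.227
  eq          5.224     4.478   0.06258
  solve Keq expr → x = -2.227; check Q = 1.1440e-04
Then remove 1.724 M of D.
Step 2:
                  D         C         B
  init          3.5     4.478   0.06258
  Δ         0.06516   0.06516  -0.03258
  eq          3.565     4.543      0.03
  solve Keq expr → x = -0.03258; check Q = 1.1440e-04
Then change container volume by factor 1.25 (V_new/V_old).
Step 3:
                  D         C         B
  init        2.852     3.634     0.024
  Δ         0.02272   0.02272  -0.01136
  eq          2.874     3.657   0.01264
  solve Keq expr → x = -0.01136; check Q = 1.1440e-04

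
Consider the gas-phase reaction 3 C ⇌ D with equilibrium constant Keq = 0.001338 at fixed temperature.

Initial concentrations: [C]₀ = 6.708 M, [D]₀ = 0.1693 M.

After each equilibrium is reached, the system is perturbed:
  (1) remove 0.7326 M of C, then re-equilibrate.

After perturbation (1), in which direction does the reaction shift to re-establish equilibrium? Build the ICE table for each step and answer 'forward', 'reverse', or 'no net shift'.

Direction: reverse

Q₀ = 5.6089e-04 vs Keq = 0.001338 ⇒ Q<K, forward
Step 1:
                    C           D
  Initial       6.708      0.1693
  Change      -0.4676      0.1559
  Equil          6.24      0.3252
  solve Keq expr → x = 0.1559; check Q = 0.001338
Then remove 0.7326 M of C.
Step 2:
                    C           D
  Initial       5.508      0.3252
  Change       0.2208    -0.07361
  Equil         5.729      0.2515
  solve Keq expr → x = -0.07361; check Q = 0.001338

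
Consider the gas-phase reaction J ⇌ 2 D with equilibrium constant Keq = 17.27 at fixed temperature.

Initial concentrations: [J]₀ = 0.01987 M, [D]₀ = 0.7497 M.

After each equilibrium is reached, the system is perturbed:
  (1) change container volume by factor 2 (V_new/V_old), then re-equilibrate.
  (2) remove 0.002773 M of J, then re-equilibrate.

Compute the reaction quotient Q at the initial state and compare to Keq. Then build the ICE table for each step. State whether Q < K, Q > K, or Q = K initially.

Q₀ = 28.29 vs Keq = 17.27 ⇒ Q>K, reverse
Step 1:
                   J          D
  I          0.01987     0.7497
  C          0.01082   -0.02165
  E          0.03069     0.7281
  solve Keq expr → x = -0.01082; check Q = 17.27
Then change container volume by factor 2 (V_new/V_old).
Step 2:
                   J          D
  I          0.01535      0.364
  C        -0.007066    0.01413
  E          0.00828     0.3782
  solve Keq expr → x = 0.007066; check Q = 17.27
Then remove 0.002773 M of J.
Step 3:
                   J          D
  I         0.005507     0.3782
  C         0.002551  -0.005102
  E         0.008059     0.3731
  solve Keq expr → x = -0.002551; check Q = 17.27

Q₀ = 28.29; Q > K (proceeds reverse)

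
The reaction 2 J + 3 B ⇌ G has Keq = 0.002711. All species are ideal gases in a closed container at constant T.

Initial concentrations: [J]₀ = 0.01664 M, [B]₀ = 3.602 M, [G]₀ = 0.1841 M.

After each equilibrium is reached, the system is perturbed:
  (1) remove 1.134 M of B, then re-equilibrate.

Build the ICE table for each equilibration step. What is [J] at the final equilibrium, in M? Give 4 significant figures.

[J]_eq = 0.3655 M

Q₀ = 14.23 vs Keq = 0.002711 ⇒ Q>K, reverse
Step 1:
                    J           B           G
  Initial     0.01664       3.602      0.1841
  Change       0.3249      0.4874     -0.1625
  Equil        0.3416       4.089     0.02163
  solve Keq expr → x = -0.1625; check Q = 0.002711
Then remove 1.134 M of B.
Step 2:
                    J           B           G
  Initial      0.3416       2.955     0.02163
  Change      0.02388     0.03582    -0.01194
  Equil        0.3655       2.991    0.009691
  solve Keq expr → x = -0.01194; check Q = 0.002711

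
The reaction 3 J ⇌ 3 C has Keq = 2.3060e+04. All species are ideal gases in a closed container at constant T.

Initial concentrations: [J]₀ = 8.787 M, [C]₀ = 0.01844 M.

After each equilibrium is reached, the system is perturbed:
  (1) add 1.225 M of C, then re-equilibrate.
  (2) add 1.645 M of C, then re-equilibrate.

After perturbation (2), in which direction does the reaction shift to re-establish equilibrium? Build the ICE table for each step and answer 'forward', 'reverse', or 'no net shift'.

Direction: reverse

Q₀ = 9.2419e-09 vs Keq = 2.3060e+04 ⇒ Q<K, forward
Step 1:
                    J           C
  I             8.787     0.01844
  C            -8.488       8.488
  E            0.2989       8.507
  solve Keq expr → x = 2.829; check Q = 2.3060e+04
Then add 1.225 M of C.
Step 2:
                    J           C
  I            0.2989       9.732
  C           0.04158    -0.04158
  E            0.3404        9.69
  solve Keq expr → x = -0.01386; check Q = 2.3060e+04
Then add 1.645 M of C.
Step 3:
                    J           C
  I            0.3404       11.34
  C           0.05583    -0.05583
  E            0.3963       11.28
  solve Keq expr → x = -0.01861; check Q = 2.3060e+04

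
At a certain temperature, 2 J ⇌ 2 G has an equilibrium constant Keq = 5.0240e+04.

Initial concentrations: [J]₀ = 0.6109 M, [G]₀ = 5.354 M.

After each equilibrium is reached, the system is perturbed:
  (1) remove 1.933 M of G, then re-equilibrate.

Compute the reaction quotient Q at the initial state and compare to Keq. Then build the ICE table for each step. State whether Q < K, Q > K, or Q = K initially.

Q₀ = 76.81 vs Keq = 5.0240e+04 ⇒ Q<K, forward
Step 1:
                    J           G
  init         0.6109       5.354
  Δ           -0.5844      0.5844
  eq          0.02649       5.938
  solve Keq expr → x = 0.2922; check Q = 5.0240e+04
Then remove 1.933 M of G.
Step 2:
                    J           G
  init        0.02649       4.005
  Δ         -0.008586    0.008586
  eq          0.01791       4.014
  solve Keq expr → x = 0.004293; check Q = 5.0240e+04

Q₀ = 76.81; Q < K (proceeds forward)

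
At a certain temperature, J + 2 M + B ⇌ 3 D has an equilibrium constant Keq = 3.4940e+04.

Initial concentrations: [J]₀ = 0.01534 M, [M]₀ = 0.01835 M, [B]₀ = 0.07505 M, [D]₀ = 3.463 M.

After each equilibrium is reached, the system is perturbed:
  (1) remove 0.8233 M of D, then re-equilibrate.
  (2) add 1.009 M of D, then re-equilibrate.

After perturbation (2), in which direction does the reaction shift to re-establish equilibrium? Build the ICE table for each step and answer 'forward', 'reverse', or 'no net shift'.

Q₀ = 1.0713e+08 vs Keq = 3.4940e+04 ⇒ Q>K, reverse
Step 1:
                   J          M          B          D
  Initial    0.01534    0.01835    0.07505      3.463
  Change      0.0983     0.1966     0.0983    -0.2949
  Equil       0.1136     0.2149     0.1733      3.168
  solve Keq expr → x = -0.0983; check Q = 3.4940e+04
Then remove 0.8233 M of D.
Step 2:
                   J          M          B          D
  Initial     0.1136     0.2149     0.1733      2.345
  Change    -0.02224   -0.04447   -0.02224    0.06671
  Equil       0.0914     0.1705     0.1511      2.412
  solve Keq expr → x = 0.02224; check Q = 3.4940e+04
Then add 1.009 M of D.
Step 3:
                   J          M          B          D
  Initial     0.0914     0.1705     0.1511      3.421
  Change     0.02709    0.05418    0.02709   -0.08127
  Equil       0.1185     0.2247     0.1782      3.339
  solve Keq expr → x = -0.02709; check Q = 3.4940e+04

Direction: reverse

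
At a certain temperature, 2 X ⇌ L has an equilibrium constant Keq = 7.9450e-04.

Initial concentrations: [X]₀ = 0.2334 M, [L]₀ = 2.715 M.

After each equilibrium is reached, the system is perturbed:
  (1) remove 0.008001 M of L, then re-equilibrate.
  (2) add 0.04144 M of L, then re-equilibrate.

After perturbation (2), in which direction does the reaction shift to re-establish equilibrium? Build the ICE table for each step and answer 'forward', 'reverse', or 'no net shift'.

Direction: reverse

Q₀ = 49.84 vs Keq = 7.9450e-04 ⇒ Q>K, reverse
Step 1:
                  X         L
  init       0.2334     2.715
  Δ            5.38     -2.69
  eq          5.613   0.02503
  solve Keq expr → x = -2.69; check Q = 7.9450e-04
Then remove 0.008001 M of L.
Step 2:
                  X         L
  init        5.613   0.01703
  Δ        -0.01572  0.007861
  eq          5.598   0.02489
  solve Keq expr → x = 0.007861; check Q = 7.9450e-04
Then add 0.04144 M of L.
Step 3:
                  X         L
  init        5.598   0.06633
  Δ         0.08142  -0.04071
  eq          5.679   0.02562
  solve Keq expr → x = -0.04071; check Q = 7.9450e-04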